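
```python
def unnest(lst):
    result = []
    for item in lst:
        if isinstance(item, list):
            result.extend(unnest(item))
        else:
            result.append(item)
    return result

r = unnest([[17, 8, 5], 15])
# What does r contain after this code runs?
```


unnest([[17, 8, 5], 15])
Processing each element:
  [17, 8, 5] is a list -> unnest recursively -> [17, 8, 5]
  15 is not a list -> append 15
= [17, 8, 5, 15]


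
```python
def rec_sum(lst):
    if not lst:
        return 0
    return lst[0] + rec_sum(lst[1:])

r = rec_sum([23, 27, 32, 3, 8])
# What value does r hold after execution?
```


rec_sum([23, 27, 32, 3, 8])
= 23 + rec_sum([27, 32, 3, 8])
= 23 + 27 + rec_sum([32, 3, 8])
= 23 + 27 + 32 + rec_sum([3, 8])
= 23 + 27 + 32 + 3 + rec_sum([8])
= 23 + 27 + 32 + 3 + 8 + rec_sum([])
= 23 + 27 + 32 + 3 + 8 + 0
= 93


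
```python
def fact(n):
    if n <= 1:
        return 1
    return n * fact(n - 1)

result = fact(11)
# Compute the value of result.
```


fact(11)
= 11 * fact(10)
= 11 * 10 * fact(9)
= 11 * 10 * 9 * fact(8)
= 11 * 10 * 9 * 8 * fact(7)
= 11 * 10 * 9 * 8 * 7 * fact(6)
= 11 * 10 * 9 * 8 * 7 * 6 * fact(5)
= 11 * 10 * 9 * 8 * 7 * 6 * 5 * fact(4)
= 11 * 10 * 9 * 8 * 7 * 6 * 5 * 4 * fact(3)
= 11 * 10 * 9 * 8 * 7 * 6 * 5 * 4 * 3 * fact(2)
= 11 * 10 * 9 * 8 * 7 * 6 * 5 * 4 * 3 * 2 * fact(1)
= 11 * 10 * 9 * 8 * 7 * 6 * 5 * 4 * 3 * 2 * 1
= 39916800


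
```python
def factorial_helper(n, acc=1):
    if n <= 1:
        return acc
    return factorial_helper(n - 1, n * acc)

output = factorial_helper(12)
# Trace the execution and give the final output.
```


factorial_helper(12, 1)
= factorial_helper(11, 12 * 1) = factorial_helper(11, 12)
= factorial_helper(10, 11 * 12) = factorial_helper(10, 132)
= factorial_helper(9, 10 * 132) = factorial_helper(9, 1320)
= factorial_helper(8, 9 * 1320) = factorial_helper(8, 11880)
= factorial_helper(7, 8 * 11880) = factorial_helper(7, 95040)
= factorial_helper(6, 7 * 95040) = factorial_helper(6, 665280)
= factorial_helper(5, 6 * 665280) = factorial_helper(5, 3991680)
= factorial_helper(4, 5 * 3991680) = factorial_helper(4, 19958400)
= factorial_helper(3, 4 * 19958400) = factorial_helper(3, 79833600)
= factorial_helper(2, 3 * 79833600) = factorial_helper(2, 239500800)
= factorial_helper(1, 2 * 239500800) = factorial_helper(1, 479001600)
n <= 1, return acc = 479001600


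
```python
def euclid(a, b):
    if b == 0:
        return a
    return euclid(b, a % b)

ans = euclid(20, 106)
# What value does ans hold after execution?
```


euclid(20, 106)
= euclid(106, 20 % 106) = euclid(106, 20)
= euclid(20, 106 % 20) = euclid(20, 6)
= euclid(6, 20 % 6) = euclid(6, 2)
= euclid(2, 6 % 2) = euclid(2, 0)
b == 0, return a = 2


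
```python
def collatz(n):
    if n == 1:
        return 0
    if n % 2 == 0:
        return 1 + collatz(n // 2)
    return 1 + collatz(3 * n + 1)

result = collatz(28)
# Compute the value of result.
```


collatz(28)
28 is even -> collatz(14)
14 is even -> collatz(7)
7 is odd -> 3*7+1 = 22 -> collatz(22)
22 is even -> collatz(11)
11 is odd -> 3*11+1 = 34 -> collatz(34)
34 is even -> collatz(17)
17 is odd -> 3*17+1 = 52 -> collatz(52)
52 is even -> collatz(26)
26 is even -> collatz(13)
13 is odd -> 3*13+1 = 40 -> collatz(40)
40 is even -> collatz(20)
20 is even -> collatz(10)
10 is even -> collatz(5)
5 is odd -> 3*5+1 = 16 -> collatz(16)
16 is even -> collatz(8)
8 is even -> collatz(4)
4 is even -> collatz(2)
2 is even -> collatz(1)
Reached 1 after 18 steps
= 18


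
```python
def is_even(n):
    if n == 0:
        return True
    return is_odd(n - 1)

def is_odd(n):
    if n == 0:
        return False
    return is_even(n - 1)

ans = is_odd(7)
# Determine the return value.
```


is_odd(7)
= is_even(6)
= is_odd(5)
= is_even(4)
= is_odd(3)
= is_even(2)
= is_odd(1)
= is_even(0)
n == 0: return True
= True


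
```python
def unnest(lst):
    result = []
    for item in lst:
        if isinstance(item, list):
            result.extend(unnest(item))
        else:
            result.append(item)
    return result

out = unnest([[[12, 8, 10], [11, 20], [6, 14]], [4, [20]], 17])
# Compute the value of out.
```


unnest([[[12, 8, 10], [11, 20], [6, 14]], [4, [20]], 17])
Processing each element:
  [[12, 8, 10], [11, 20], [6, 14]] is a list -> unnest recursively -> [12, 8, 10, 11, 20, 6, 14]
  [4, [20]] is a list -> unnest recursively -> [4, 20]
  17 is not a list -> append 17
= [12, 8, 10, 11, 20, 6, 14, 4, 20, 17]


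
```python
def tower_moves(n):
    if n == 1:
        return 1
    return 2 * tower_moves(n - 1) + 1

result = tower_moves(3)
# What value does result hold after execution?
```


tower_moves(3)
= 2 * tower_moves(2) + 1
= 2 * (2 * tower_moves(1) + 1) + 1
Now compute bottom-up:
tower_moves(1) = 1
tower_moves(2) = 2 * 1 + 1 = 3
tower_moves(3) = 2 * 3 + 1 = 7
= 7


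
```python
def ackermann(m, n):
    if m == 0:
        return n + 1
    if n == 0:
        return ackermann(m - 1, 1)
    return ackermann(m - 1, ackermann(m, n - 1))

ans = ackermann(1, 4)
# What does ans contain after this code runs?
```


ackermann(1, 4)
= ackermann(0, ackermann(1, 3))
First compute ackermann(1, 3) = 5
= ackermann(0, 5)
= 6


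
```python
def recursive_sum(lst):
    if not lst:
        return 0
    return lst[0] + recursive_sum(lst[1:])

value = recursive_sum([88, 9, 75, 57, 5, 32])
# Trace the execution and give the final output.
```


recursive_sum([88, 9, 75, 57, 5, 32])
= 88 + recursive_sum([9, 75, 57, 5, 32])
= 88 + 9 + recursive_sum([75, 57, 5, 32])
= 88 + 9 + 75 + recursive_sum([57, 5, 32])
= 88 + 9 + 75 + 57 + recursive_sum([5, 32])
= 88 + 9 + 75 + 57 + 5 + recursive_sum([32])
= 88 + 9 + 75 + 57 + 5 + 32 + recursive_sum([])
= 88 + 9 + 75 + 57 + 5 + 32 + 0
= 266


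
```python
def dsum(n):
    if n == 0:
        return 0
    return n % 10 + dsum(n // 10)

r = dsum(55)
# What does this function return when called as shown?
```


dsum(55)
= 5 + dsum(5)
= 5 + 5 + dsum(0)
= 5 + 5 + 0
= 10


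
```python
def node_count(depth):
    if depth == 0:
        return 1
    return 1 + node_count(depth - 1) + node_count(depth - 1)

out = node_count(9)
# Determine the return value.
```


node_count(9)
= 1 + node_count(8) + node_count(8)
= 1 + 2 * node_count(8)
node_count(k) = 2^(k+1) - 1
node_count(0) = 1
node_count(1) = 3
node_count(2) = 7
node_count(3) = 15
node_count(4) = 31
node_count(9) = 2^10 - 1 = 1023


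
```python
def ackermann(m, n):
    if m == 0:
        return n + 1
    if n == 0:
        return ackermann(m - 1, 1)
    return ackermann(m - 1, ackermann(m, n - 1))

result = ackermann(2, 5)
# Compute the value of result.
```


ackermann(2, 5)
= ackermann(1, ackermann(2, 4))
First compute ackermann(2, 4) = 11
= ackermann(1, 11)
= 13


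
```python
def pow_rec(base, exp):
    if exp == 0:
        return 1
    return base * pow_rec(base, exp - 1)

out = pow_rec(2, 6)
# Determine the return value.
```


pow_rec(2, 6)
= 2 * pow_rec(2, 5)
= 2 * 2 * pow_rec(2, 4)
= 2 * 2 * 2 * pow_rec(2, 3)
= 2 * 2 * 2 * 2 * pow_rec(2, 2)
= 2 * 2 * 2 * 2 * 2 * pow_rec(2, 1)
= 2 * 2 * 2 * 2 * 2 * 2 * pow_rec(2, 0)
= 2 * 2 * 2 * 2 * 2 * 2 * 1
= 64


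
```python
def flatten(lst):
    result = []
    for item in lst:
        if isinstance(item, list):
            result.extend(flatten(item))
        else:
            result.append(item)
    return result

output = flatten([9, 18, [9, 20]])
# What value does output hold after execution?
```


flatten([9, 18, [9, 20]])
Processing each element:
  9 is not a list -> append 9
  18 is not a list -> append 18
  [9, 20] is a list -> flatten recursively -> [9, 20]
= [9, 18, 9, 20]


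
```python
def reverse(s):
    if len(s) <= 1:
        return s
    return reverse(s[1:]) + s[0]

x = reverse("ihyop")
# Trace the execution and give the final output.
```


reverse("ihyop")
= reverse("hyop") + "i"
= reverse("yop") + "h" + "i"
= reverse("op") + "y" + "h" + "i"
= reverse("p") + "o" + "y" + "h" + "i"
= "p" + "o" + "y" + "h" + "i"
= "poyhi"


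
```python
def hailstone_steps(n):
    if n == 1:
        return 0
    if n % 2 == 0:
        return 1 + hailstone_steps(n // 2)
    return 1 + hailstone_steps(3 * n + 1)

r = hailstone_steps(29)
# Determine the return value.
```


hailstone_steps(29)
29 is odd -> 3*29+1 = 88 -> hailstone_steps(88)
88 is even -> hailstone_steps(44)
44 is even -> hailstone_steps(22)
22 is even -> hailstone_steps(11)
11 is odd -> 3*11+1 = 34 -> hailstone_steps(34)
34 is even -> hailstone_steps(17)
17 is odd -> 3*17+1 = 52 -> hailstone_steps(52)
52 is even -> hailstone_steps(26)
26 is even -> hailstone_steps(13)
13 is odd -> 3*13+1 = 40 -> hailstone_steps(40)
40 is even -> hailstone_steps(20)
20 is even -> hailstone_steps(10)
10 is even -> hailstone_steps(5)
5 is odd -> 3*5+1 = 16 -> hailstone_steps(16)
16 is even -> hailstone_steps(8)
8 is even -> hailstone_steps(4)
4 is even -> hailstone_steps(2)
2 is even -> hailstone_steps(1)
Reached 1 after 18 steps
= 18


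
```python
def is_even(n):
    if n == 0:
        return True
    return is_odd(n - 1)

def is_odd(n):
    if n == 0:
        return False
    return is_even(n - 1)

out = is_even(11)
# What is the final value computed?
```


is_even(11)
= is_odd(10)
= is_even(9)
= is_odd(8)
= is_even(7)
= is_odd(6)
= is_even(5)
= is_odd(4)
= is_even(3)
= is_odd(2)
= is_even(1)
= is_odd(0)
n == 0: return False
= False


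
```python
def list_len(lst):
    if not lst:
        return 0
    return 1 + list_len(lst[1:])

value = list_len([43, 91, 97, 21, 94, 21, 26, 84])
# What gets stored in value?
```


list_len([43, 91, 97, 21, 94, 21, 26, 84])
= 1 + list_len([91, 97, 21, 94, 21, 26, 84])
= 1 + 1 + list_len([97, 21, 94, 21, 26, 84])
= 1 + 1 + 1 + list_len([21, 94, 21, 26, 84])
= 1 + 1 + 1 + 1 + list_len([94, 21, 26, 84])
= 1 + 1 + 1 + 1 + 1 + list_len([21, 26, 84])
= 1 + 1 + 1 + 1 + 1 + 1 + list_len([26, 84])
= 1 + 1 + 1 + 1 + 1 + 1 + 1 + list_len([84])
= 1 + 1 + 1 + 1 + 1 + 1 + 1 + 1 + list_len([])
= 1 + 1 + 1 + 1 + 1 + 1 + 1 + 1 + 0
= 8


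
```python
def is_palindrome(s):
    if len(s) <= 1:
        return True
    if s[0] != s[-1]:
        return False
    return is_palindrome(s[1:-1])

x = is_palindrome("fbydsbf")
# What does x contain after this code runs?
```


is_palindrome("fbydsbf")
"fbydsbf": s[0]='f' == s[-1]='f' -> is_palindrome("bydsb")
"bydsb": s[0]='b' == s[-1]='b' -> is_palindrome("yds")
"yds": s[0]='y' != s[-1]='s' -> False
= False


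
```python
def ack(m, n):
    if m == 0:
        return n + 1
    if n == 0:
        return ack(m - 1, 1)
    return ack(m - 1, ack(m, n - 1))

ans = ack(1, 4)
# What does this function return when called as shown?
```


ack(1, 4)
= ack(0, ack(1, 3))
First compute ack(1, 3) = 5
= ack(0, 5)
= 6


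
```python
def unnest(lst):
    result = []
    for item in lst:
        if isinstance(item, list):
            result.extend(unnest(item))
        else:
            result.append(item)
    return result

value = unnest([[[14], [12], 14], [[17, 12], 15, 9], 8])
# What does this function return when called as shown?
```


unnest([[[14], [12], 14], [[17, 12], 15, 9], 8])
Processing each element:
  [[14], [12], 14] is a list -> unnest recursively -> [14, 12, 14]
  [[17, 12], 15, 9] is a list -> unnest recursively -> [17, 12, 15, 9]
  8 is not a list -> append 8
= [14, 12, 14, 17, 12, 15, 9, 8]


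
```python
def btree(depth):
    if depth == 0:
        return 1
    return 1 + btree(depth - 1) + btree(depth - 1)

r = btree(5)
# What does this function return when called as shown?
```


btree(5)
= 1 + btree(4) + btree(4)
= 1 + 2 * btree(4)
btree(k) = 2^(k+1) - 1
btree(0) = 1
btree(1) = 3
btree(2) = 7
btree(3) = 15
btree(4) = 31
btree(5) = 2^6 - 1 = 63


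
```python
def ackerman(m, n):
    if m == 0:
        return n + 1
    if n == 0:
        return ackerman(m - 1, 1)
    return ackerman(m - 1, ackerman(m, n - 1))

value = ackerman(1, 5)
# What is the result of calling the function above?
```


ackerman(1, 5)
= ackerman(0, ackerman(1, 4))
First compute ackerman(1, 4) = 6
= ackerman(0, 6)
= 7


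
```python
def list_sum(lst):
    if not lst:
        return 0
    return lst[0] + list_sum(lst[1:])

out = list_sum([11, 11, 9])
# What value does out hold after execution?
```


list_sum([11, 11, 9])
= 11 + list_sum([11, 9])
= 11 + 11 + list_sum([9])
= 11 + 11 + 9 + list_sum([])
= 11 + 11 + 9 + 0
= 31


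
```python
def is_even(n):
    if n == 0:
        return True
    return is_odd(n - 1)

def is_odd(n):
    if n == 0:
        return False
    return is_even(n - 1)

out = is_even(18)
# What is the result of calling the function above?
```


is_even(18)
= is_odd(17)
= is_even(16)
= is_odd(15)
= is_even(14)
= is_odd(13)
= is_even(12)
= is_odd(11)
= is_even(10)
= is_odd(9)
= is_even(8)
= is_odd(7)
= is_even(6)
= is_odd(5)
= is_even(4)
= is_odd(3)
= is_even(2)
= is_odd(1)
= is_even(0)
n == 0: return True
= True


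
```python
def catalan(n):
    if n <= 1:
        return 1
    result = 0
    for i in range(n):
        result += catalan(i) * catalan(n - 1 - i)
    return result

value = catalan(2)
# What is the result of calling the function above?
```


catalan(2)
= sum of catalan(i) * catalan(2-1-i) for i in 0..1
  catalan(0)*catalan(1) = 1*1 = 1
  catalan(1)*catalan(0) = 1*1 = 1
= 1 + 1
= 2


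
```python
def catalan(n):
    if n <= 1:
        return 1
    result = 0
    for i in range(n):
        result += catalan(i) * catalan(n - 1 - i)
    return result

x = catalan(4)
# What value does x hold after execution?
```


catalan(4)
= sum of catalan(i) * catalan(4-1-i) for i in 0..3
First compute sub-values bottom-up:
  catalan(0) = 1, catalan(1) = 1
  catalan(2) = 1*1 + 1*1 = 2
  catalan(3) = 1*2 + 1*1 + 2*1 = 5
Now catalan(4):
  catalan(0)*catalan(3) = 1*5 = 5
  catalan(1)*catalan(2) = 1*2 = 2
  catalan(2)*catalan(1) = 2*1 = 2
  catalan(3)*catalan(0) = 5*1 = 5
= 5 + 2 + 2 + 5
= 14


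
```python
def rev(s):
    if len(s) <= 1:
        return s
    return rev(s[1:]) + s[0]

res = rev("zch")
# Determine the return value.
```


rev("zch")
= rev("ch") + "z"
= rev("h") + "c" + "z"
= "h" + "c" + "z"
= "hcz"


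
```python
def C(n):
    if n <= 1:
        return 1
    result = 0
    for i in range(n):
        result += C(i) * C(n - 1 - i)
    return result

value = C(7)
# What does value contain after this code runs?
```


C(7)
= sum of C(i) * C(7-1-i) for i in 0..6
First compute sub-values bottom-up:
  C(0) = 1, C(1) = 1
  C(2) = 1*1 + 1*1 = 2
  C(3) = 1*2 + 1*1 + 2*1 = 5
  C(4) = 1*5 + 1*2 + 2*1 + 5*1 = 14
  C(5) = 1*14 + 1*5 + 2*2 + 5*1 + 14*1 = 42
  C(6) = 1*42 + 1*14 + 2*5 + 5*2 + 14*1 + 42*1 = 132
Now C(7):
  C(0)*C(6) = 1*132 = 132
  C(1)*C(5) = 1*42 = 42
  C(2)*C(4) = 2*14 = 28
  C(3)*C(3) = 5*5 = 25
  C(4)*C(2) = 14*2 = 28
  C(5)*C(1) = 42*1 = 42
  C(6)*C(0) = 132*1 = 132
= 132 + 42 + 28 + 25 + 28 + 42 + 132
= 429


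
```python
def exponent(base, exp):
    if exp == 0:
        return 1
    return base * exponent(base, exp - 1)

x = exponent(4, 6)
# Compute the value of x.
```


exponent(4, 6)
= 4 * exponent(4, 5)
= 4 * 4 * exponent(4, 4)
= 4 * 4 * 4 * exponent(4, 3)
= 4 * 4 * 4 * 4 * exponent(4, 2)
= 4 * 4 * 4 * 4 * 4 * exponent(4, 1)
= 4 * 4 * 4 * 4 * 4 * 4 * exponent(4, 0)
= 4 * 4 * 4 * 4 * 4 * 4 * 1
= 4096


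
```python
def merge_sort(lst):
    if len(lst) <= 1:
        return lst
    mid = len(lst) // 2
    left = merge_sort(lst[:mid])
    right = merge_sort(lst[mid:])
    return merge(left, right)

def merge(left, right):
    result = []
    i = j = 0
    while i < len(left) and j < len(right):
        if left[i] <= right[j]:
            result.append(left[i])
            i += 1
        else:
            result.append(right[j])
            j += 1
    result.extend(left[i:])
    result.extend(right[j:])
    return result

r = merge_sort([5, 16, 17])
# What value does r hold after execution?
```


merge_sort([5, 16, 17])
Split into [5] and [16, 17]
Left sorted: [5]
Right sorted: [16, 17]
Merge [5] and [16, 17]
= [5, 16, 17]


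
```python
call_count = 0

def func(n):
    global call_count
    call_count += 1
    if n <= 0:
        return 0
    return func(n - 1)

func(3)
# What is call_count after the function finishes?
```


func(3) calls func(2) calls ... calls func(0)
Total calls: 3 + 1 (for base case) = 4


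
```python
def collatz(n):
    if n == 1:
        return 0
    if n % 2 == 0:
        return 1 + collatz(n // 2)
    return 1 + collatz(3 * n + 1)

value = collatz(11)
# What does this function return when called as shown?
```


collatz(11)
11 is odd -> 3*11+1 = 34 -> collatz(34)
34 is even -> collatz(17)
17 is odd -> 3*17+1 = 52 -> collatz(52)
52 is even -> collatz(26)
26 is even -> collatz(13)
13 is odd -> 3*13+1 = 40 -> collatz(40)
40 is even -> collatz(20)
20 is even -> collatz(10)
10 is even -> collatz(5)
5 is odd -> 3*5+1 = 16 -> collatz(16)
16 is even -> collatz(8)
8 is even -> collatz(4)
4 is even -> collatz(2)
2 is even -> collatz(1)
Reached 1 after 14 steps
= 14


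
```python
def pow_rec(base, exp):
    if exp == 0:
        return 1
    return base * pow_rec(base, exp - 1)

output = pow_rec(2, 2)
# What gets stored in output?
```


pow_rec(2, 2)
= 2 * pow_rec(2, 1)
= 2 * 2 * pow_rec(2, 0)
= 2 * 2 * 1
= 4


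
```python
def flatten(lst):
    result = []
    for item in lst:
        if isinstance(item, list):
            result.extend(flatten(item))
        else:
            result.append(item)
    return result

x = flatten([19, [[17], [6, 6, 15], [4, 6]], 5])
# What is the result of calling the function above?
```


flatten([19, [[17], [6, 6, 15], [4, 6]], 5])
Processing each element:
  19 is not a list -> append 19
  [[17], [6, 6, 15], [4, 6]] is a list -> flatten recursively -> [17, 6, 6, 15, 4, 6]
  5 is not a list -> append 5
= [19, 17, 6, 6, 15, 4, 6, 5]


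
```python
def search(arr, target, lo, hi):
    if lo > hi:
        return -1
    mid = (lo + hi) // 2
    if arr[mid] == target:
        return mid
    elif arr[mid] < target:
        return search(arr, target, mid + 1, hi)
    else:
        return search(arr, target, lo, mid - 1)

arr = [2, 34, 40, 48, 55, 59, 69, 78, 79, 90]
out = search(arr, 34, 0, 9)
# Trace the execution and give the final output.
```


search(arr, 34, 0, 9)
lo=0, hi=9, mid=4, arr[mid]=55
55 > 34, search left half
lo=0, hi=3, mid=1, arr[mid]=34
arr[1] == 34, found at index 1
= 1


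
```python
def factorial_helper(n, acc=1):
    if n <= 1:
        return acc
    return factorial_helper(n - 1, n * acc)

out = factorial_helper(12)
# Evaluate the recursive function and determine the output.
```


factorial_helper(12, 1)
= factorial_helper(11, 12 * 1) = factorial_helper(11, 12)
= factorial_helper(10, 11 * 12) = factorial_helper(10, 132)
= factorial_helper(9, 10 * 132) = factorial_helper(9, 1320)
= factorial_helper(8, 9 * 1320) = factorial_helper(8, 11880)
= factorial_helper(7, 8 * 11880) = factorial_helper(7, 95040)
= factorial_helper(6, 7 * 95040) = factorial_helper(6, 665280)
= factorial_helper(5, 6 * 665280) = factorial_helper(5, 3991680)
= factorial_helper(4, 5 * 3991680) = factorial_helper(4, 19958400)
= factorial_helper(3, 4 * 19958400) = factorial_helper(3, 79833600)
= factorial_helper(2, 3 * 79833600) = factorial_helper(2, 239500800)
= factorial_helper(1, 2 * 239500800) = factorial_helper(1, 479001600)
n <= 1, return acc = 479001600


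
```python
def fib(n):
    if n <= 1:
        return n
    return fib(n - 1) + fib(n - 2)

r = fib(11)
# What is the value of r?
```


fib(11)
= fib(10) + fib(9)
= (fib(9) + fib(8)) + fib(9)
Computing bottom-up: fib(0)=0, fib(1)=1, fib(2)=1, fib(3)=2, fib(4)=3, fib(5)=5, fib(6)=8, fib(7)=13, fib(8)=21, fib(9)=34, fib(10)=55, fib(11)=89
= 89


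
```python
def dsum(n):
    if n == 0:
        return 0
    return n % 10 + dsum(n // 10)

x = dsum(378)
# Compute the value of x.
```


dsum(378)
= 8 + dsum(37)
= 8 + 7 + dsum(3)
= 8 + 7 + 3 + dsum(0)
= 8 + 7 + 3 + 0
= 18


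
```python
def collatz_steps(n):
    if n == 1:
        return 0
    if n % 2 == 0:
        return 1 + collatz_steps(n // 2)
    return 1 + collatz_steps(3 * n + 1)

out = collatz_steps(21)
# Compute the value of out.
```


collatz_steps(21)
21 is odd -> 3*21+1 = 64 -> collatz_steps(64)
64 is even -> collatz_steps(32)
32 is even -> collatz_steps(16)
16 is even -> collatz_steps(8)
8 is even -> collatz_steps(4)
4 is even -> collatz_steps(2)
2 is even -> collatz_steps(1)
Reached 1 after 7 steps
= 7


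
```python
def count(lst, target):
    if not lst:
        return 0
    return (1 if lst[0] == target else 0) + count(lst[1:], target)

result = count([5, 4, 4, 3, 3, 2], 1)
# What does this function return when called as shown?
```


count([5, 4, 4, 3, 3, 2], 1)
lst[0]=5 != 1: 0 + count([4, 4, 3, 3, 2], 1)
lst[0]=4 != 1: 0 + count([4, 3, 3, 2], 1)
lst[0]=4 != 1: 0 + count([3, 3, 2], 1)
lst[0]=3 != 1: 0 + count([3, 2], 1)
lst[0]=3 != 1: 0 + count([2], 1)
lst[0]=2 != 1: 0 + count([], 1)
= 0


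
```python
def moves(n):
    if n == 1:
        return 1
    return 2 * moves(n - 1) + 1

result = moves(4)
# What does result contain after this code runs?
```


moves(4)
= 2 * moves(3) + 1
= 2 * (2 * moves(2) + 1) + 1
= 2 * (2 * (2 * moves(1) + 1) + 1) + 1
Now compute bottom-up:
moves(1) = 1
moves(2) = 2 * 1 + 1 = 3
moves(3) = 2 * 3 + 1 = 7
moves(4) = 2 * 7 + 1 = 15
= 15


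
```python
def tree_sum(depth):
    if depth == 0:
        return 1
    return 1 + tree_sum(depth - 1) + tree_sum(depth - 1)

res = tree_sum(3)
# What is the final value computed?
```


tree_sum(3)
= 1 + tree_sum(2) + tree_sum(2)
= 1 + 2 * tree_sum(2)
tree_sum(k) = 2^(k+1) - 1
tree_sum(0) = 1
tree_sum(1) = 3
tree_sum(2) = 7
tree_sum(3) = 15
tree_sum(3) = 2^4 - 1 = 15


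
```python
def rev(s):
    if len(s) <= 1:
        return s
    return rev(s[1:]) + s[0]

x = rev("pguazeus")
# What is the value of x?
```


rev("pguazeus")
= rev("guazeus") + "p"
= rev("uazeus") + "g" + "p"
= rev("azeus") + "u" + "g" + "p"
= rev("zeus") + "a" + "u" + "g" + "p"
= rev("eus") + "z" + "a" + "u" + "g" + "p"
= rev("us") + "e" + "z" + "a" + "u" + "g" + "p"
= rev("s") + "u" + "e" + "z" + "a" + "u" + "g" + "p"
= "s" + "u" + "e" + "z" + "a" + "u" + "g" + "p"
= "suezaugp"


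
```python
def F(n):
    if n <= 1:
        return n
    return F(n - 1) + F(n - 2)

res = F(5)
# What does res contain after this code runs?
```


F(5)
= F(4) + F(3)
= (F(3) + F(2)) + F(3)
Computing bottom-up: F(0)=0, F(1)=1, F(2)=1, F(3)=2, F(4)=3, F(5)=5
= 5


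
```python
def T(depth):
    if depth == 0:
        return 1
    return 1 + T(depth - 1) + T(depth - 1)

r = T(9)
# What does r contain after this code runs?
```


T(9)
= 1 + T(8) + T(8)
= 1 + 2 * T(8)
T(k) = 2^(k+1) - 1
T(0) = 1
T(1) = 3
T(2) = 7
T(3) = 15
T(4) = 31
T(9) = 2^10 - 1 = 1023


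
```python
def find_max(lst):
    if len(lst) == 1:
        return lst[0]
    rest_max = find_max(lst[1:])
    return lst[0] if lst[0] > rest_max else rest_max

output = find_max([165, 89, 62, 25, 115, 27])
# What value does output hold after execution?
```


find_max([165, 89, 62, 25, 115, 27])
= compare 165 with find_max([89, 62, 25, 115, 27])
= compare 89 with find_max([62, 25, 115, 27])
= compare 62 with find_max([25, 115, 27])
= compare 25 with find_max([115, 27])
= compare 115 with find_max([27])
Base: find_max([27]) = 27
compare 115 with 27: max = 115
compare 25 with 115: max = 115
compare 62 with 115: max = 115
compare 89 with 115: max = 115
compare 165 with 115: max = 165
= 165


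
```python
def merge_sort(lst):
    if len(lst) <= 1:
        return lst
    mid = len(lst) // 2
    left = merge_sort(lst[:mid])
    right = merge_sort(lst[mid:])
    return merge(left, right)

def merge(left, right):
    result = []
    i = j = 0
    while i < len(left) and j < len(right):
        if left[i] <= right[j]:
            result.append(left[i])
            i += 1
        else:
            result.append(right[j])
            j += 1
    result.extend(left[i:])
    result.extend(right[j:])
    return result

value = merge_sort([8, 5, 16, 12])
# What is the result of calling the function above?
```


merge_sort([8, 5, 16, 12])
Split into [8, 5] and [16, 12]
Left sorted: [5, 8]
Right sorted: [12, 16]
Merge [5, 8] and [12, 16]
= [5, 8, 12, 16]


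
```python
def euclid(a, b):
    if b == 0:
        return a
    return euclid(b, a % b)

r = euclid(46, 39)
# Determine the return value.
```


euclid(46, 39)
= euclid(39, 46 % 39) = euclid(39, 7)
= euclid(7, 39 % 7) = euclid(7, 4)
= euclid(4, 7 % 4) = euclid(4, 3)
= euclid(3, 4 % 3) = euclid(3, 1)
= euclid(1, 3 % 1) = euclid(1, 0)
b == 0, return a = 1


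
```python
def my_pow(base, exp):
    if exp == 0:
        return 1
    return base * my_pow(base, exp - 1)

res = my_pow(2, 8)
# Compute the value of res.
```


my_pow(2, 8)
= 2 * my_pow(2, 7)
= 2 * 2 * my_pow(2, 6)
= 2 * 2 * 2 * my_pow(2, 5)
= 2 * 2 * 2 * 2 * my_pow(2, 4)
= 2 * 2 * 2 * 2 * 2 * my_pow(2, 3)
= 2 * 2 * 2 * 2 * 2 * 2 * my_pow(2, 2)
= 2 * 2 * 2 * 2 * 2 * 2 * 2 * my_pow(2, 1)
= 2 * 2 * 2 * 2 * 2 * 2 * 2 * 2 * my_pow(2, 0)
= 2 * 2 * 2 * 2 * 2 * 2 * 2 * 2 * 1
= 256


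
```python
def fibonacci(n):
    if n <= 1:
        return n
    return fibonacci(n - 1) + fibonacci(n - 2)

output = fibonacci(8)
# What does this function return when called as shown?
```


fibonacci(8)
= fibonacci(7) + fibonacci(6)
= (fibonacci(6) + fibonacci(5)) + fibonacci(6)
Computing bottom-up: fibonacci(0)=0, fibonacci(1)=1, fibonacci(2)=1, fibonacci(3)=2, fibonacci(4)=3, fibonacci(5)=5, fibonacci(6)=8, fibonacci(7)=13, fibonacci(8)=21
= 21


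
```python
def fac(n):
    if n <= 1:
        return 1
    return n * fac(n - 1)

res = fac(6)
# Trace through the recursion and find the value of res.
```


fac(6)
= 6 * fac(5)
= 6 * 5 * fac(4)
= 6 * 5 * 4 * fac(3)
= 6 * 5 * 4 * 3 * fac(2)
= 6 * 5 * 4 * 3 * 2 * fac(1)
= 6 * 5 * 4 * 3 * 2 * 1
= 720


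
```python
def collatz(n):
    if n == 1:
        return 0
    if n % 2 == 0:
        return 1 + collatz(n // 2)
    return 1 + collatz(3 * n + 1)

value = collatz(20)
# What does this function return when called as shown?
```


collatz(20)
20 is even -> collatz(10)
10 is even -> collatz(5)
5 is odd -> 3*5+1 = 16 -> collatz(16)
16 is even -> collatz(8)
8 is even -> collatz(4)
4 is even -> collatz(2)
2 is even -> collatz(1)
Reached 1 after 7 steps
= 7


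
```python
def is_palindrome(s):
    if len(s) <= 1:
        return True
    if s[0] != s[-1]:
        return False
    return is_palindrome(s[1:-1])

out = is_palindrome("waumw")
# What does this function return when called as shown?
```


is_palindrome("waumw")
"waumw": s[0]='w' == s[-1]='w' -> is_palindrome("aum")
"aum": s[0]='a' != s[-1]='m' -> False
= False


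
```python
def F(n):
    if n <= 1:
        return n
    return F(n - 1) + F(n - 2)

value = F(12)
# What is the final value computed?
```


F(12)
= F(11) + F(10)
= (F(10) + F(9)) + F(10)
Computing bottom-up: F(0)=0, F(1)=1, F(2)=1, F(3)=2, F(4)=3, F(5)=5, F(6)=8, F(7)=13, F(8)=21, F(9)=34, F(10)=55, F(11)=89, F(12)=144
= 144


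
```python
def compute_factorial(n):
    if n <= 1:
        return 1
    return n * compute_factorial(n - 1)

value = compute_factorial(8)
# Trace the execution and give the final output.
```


compute_factorial(8)
= 8 * compute_factorial(7)
= 8 * 7 * compute_factorial(6)
= 8 * 7 * 6 * compute_factorial(5)
= 8 * 7 * 6 * 5 * compute_factorial(4)
= 8 * 7 * 6 * 5 * 4 * compute_factorial(3)
= 8 * 7 * 6 * 5 * 4 * 3 * compute_factorial(2)
= 8 * 7 * 6 * 5 * 4 * 3 * 2 * compute_factorial(1)
= 8 * 7 * 6 * 5 * 4 * 3 * 2 * 1
= 40320


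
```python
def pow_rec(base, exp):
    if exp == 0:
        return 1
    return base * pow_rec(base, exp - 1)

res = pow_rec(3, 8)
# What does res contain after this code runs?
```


pow_rec(3, 8)
= 3 * pow_rec(3, 7)
= 3 * 3 * pow_rec(3, 6)
= 3 * 3 * 3 * pow_rec(3, 5)
= 3 * 3 * 3 * 3 * pow_rec(3, 4)
= 3 * 3 * 3 * 3 * 3 * pow_rec(3, 3)
= 3 * 3 * 3 * 3 * 3 * 3 * pow_rec(3, 2)
= 3 * 3 * 3 * 3 * 3 * 3 * 3 * pow_rec(3, 1)
= 3 * 3 * 3 * 3 * 3 * 3 * 3 * 3 * pow_rec(3, 0)
= 3 * 3 * 3 * 3 * 3 * 3 * 3 * 3 * 1
= 6561


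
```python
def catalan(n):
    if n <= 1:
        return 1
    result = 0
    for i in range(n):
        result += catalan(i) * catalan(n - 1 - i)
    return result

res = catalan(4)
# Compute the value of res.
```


catalan(4)
= sum of catalan(i) * catalan(4-1-i) for i in 0..3
First compute sub-values bottom-up:
  catalan(0) = 1, catalan(1) = 1
  catalan(2) = 1*1 + 1*1 = 2
  catalan(3) = 1*2 + 1*1 + 2*1 = 5
Now catalan(4):
  catalan(0)*catalan(3) = 1*5 = 5
  catalan(1)*catalan(2) = 1*2 = 2
  catalan(2)*catalan(1) = 2*1 = 2
  catalan(3)*catalan(0) = 5*1 = 5
= 5 + 2 + 2 + 5
= 14


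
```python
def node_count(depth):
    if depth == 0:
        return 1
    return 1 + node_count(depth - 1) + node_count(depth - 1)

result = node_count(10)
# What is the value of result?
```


node_count(10)
= 1 + node_count(9) + node_count(9)
= 1 + 2 * node_count(9)
node_count(k) = 2^(k+1) - 1
node_count(0) = 1
node_count(1) = 3
node_count(2) = 7
node_count(3) = 15
node_count(4) = 31
node_count(10) = 2^11 - 1 = 2047


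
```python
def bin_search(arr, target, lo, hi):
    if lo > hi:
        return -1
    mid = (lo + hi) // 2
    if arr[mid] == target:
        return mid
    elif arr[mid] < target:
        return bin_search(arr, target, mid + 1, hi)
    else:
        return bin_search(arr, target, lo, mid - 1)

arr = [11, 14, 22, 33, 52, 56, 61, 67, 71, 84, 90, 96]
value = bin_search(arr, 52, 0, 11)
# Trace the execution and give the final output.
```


bin_search(arr, 52, 0, 11)
lo=0, hi=11, mid=5, arr[mid]=56
56 > 52, search left half
lo=0, hi=4, mid=2, arr[mid]=22
22 < 52, search right half
lo=3, hi=4, mid=3, arr[mid]=33
33 < 52, search right half
lo=4, hi=4, mid=4, arr[mid]=52
arr[4] == 52, found at index 4
= 4


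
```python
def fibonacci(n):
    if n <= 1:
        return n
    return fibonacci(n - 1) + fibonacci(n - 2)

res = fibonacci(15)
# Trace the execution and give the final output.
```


fibonacci(15)
= fibonacci(14) + fibonacci(13)
= (fibonacci(13) + fibonacci(12)) + fibonacci(13)
Computing bottom-up: fibonacci(0)=0, fibonacci(1)=1, fibonacci(2)=1, fibonacci(3)=2, fibonacci(4)=3, fibonacci(5)=5, fibonacci(6)=8, fibonacci(7)=13, fibonacci(8)=21, fibonacci(9)=34, fibonacci(10)=55, fibonacci(11)=89, fibonacci(12)=144, fibonacci(13)=233, fibonacci(14)=377, fibonacci(15)=610
= 610


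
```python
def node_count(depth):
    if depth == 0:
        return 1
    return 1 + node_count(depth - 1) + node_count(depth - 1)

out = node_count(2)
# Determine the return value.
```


node_count(2)
= 1 + node_count(1) + node_count(1)
= 1 + 2 * node_count(1)
node_count(k) = 2^(k+1) - 1
node_count(0) = 1
node_count(1) = 3
node_count(2) = 7
node_count(2) = 2^3 - 1 = 7


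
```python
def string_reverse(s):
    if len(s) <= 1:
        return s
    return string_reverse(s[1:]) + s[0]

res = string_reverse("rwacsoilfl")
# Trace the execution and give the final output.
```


string_reverse("rwacsoilfl")
= string_reverse("wacsoilfl") + "r"
= string_reverse("acsoilfl") + "w" + "r"
= string_reverse("csoilfl") + "a" + "w" + "r"
= string_reverse("soilfl") + "c" + "a" + "w" + "r"
= string_reverse("oilfl") + "s" + "c" + "a" + "w" + "r"
= string_reverse("ilfl") + "o" + "s" + "c" + "a" + "w" + "r"
= string_reverse("lfl") + "i" + "o" + "s" + "c" + "a" + "w" + "r"
= string_reverse("fl") + "l" + "i" + "o" + "s" + "c" + "a" + "w" + "r"
= string_reverse("l") + "f" + "l" + "i" + "o" + "s" + "c" + "a" + "w" + "r"
= "l" + "f" + "l" + "i" + "o" + "s" + "c" + "a" + "w" + "r"
= "lflioscawr"


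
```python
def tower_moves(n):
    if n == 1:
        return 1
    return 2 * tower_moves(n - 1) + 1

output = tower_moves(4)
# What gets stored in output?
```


tower_moves(4)
= 2 * tower_moves(3) + 1
= 2 * (2 * tower_moves(2) + 1) + 1
= 2 * (2 * (2 * tower_moves(1) + 1) + 1) + 1
Now compute bottom-up:
tower_moves(1) = 1
tower_moves(2) = 2 * 1 + 1 = 3
tower_moves(3) = 2 * 3 + 1 = 7
tower_moves(4) = 2 * 7 + 1 = 15
= 15


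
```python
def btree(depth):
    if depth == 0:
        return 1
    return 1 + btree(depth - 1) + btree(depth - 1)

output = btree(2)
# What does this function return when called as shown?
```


btree(2)
= 1 + btree(1) + btree(1)
= 1 + 2 * btree(1)
btree(k) = 2^(k+1) - 1
btree(0) = 1
btree(1) = 3
btree(2) = 7
btree(2) = 2^3 - 1 = 7


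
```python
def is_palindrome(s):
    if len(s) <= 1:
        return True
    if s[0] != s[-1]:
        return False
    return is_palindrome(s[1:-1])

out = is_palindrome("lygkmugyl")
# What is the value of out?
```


is_palindrome("lygkmugyl")
"lygkmugyl": s[0]='l' == s[-1]='l' -> is_palindrome("ygkmugy")
"ygkmugy": s[0]='y' == s[-1]='y' -> is_palindrome("gkmug")
"gkmug": s[0]='g' == s[-1]='g' -> is_palindrome("kmu")
"kmu": s[0]='k' != s[-1]='u' -> False
= False


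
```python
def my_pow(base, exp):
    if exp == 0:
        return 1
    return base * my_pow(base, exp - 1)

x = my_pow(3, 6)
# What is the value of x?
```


my_pow(3, 6)
= 3 * my_pow(3, 5)
= 3 * 3 * my_pow(3, 4)
= 3 * 3 * 3 * my_pow(3, 3)
= 3 * 3 * 3 * 3 * my_pow(3, 2)
= 3 * 3 * 3 * 3 * 3 * my_pow(3, 1)
= 3 * 3 * 3 * 3 * 3 * 3 * my_pow(3, 0)
= 3 * 3 * 3 * 3 * 3 * 3 * 1
= 729


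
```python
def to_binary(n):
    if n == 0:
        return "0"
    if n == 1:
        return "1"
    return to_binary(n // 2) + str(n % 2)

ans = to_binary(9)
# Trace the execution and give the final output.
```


to_binary(9)
= to_binary(4) + "1"
= to_binary(2) + "0" + "1"
= to_binary(1) + "0" + "0" + "1"
= "1" + "0" + "0" + "1"
= "1001"


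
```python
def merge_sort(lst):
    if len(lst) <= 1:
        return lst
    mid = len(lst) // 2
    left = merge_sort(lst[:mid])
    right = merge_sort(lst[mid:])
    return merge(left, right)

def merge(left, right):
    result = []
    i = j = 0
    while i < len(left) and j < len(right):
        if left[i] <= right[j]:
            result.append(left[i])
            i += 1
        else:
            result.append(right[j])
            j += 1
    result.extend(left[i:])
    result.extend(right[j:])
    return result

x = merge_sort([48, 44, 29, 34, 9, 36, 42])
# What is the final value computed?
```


merge_sort([48, 44, 29, 34, 9, 36, 42])
Split into [48, 44, 29] and [34, 9, 36, 42]
Left sorted: [29, 44, 48]
Right sorted: [9, 34, 36, 42]
Merge [29, 44, 48] and [9, 34, 36, 42]
= [9, 29, 34, 36, 42, 44, 48]


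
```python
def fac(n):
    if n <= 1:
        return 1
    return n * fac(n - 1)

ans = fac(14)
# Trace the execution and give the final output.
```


fac(14)
= 14 * fac(13)
= 14 * 13 * fac(12)
= 14 * 13 * 12 * fac(11)
= 14 * 13 * 12 * 11 * fac(10)
= 14 * 13 * 12 * 11 * 10 * fac(9)
= 14 * 13 * 12 * 11 * 10 * 9 * fac(8)
= 14 * 13 * 12 * 11 * 10 * 9 * 8 * fac(7)
= 14 * 13 * 12 * 11 * 10 * 9 * 8 * 7 * fac(6)
= 14 * 13 * 12 * 11 * 10 * 9 * 8 * 7 * 6 * fac(5)
= 14 * 13 * 12 * 11 * 10 * 9 * 8 * 7 * 6 * 5 * fac(4)
= 14 * 13 * 12 * 11 * 10 * 9 * 8 * 7 * 6 * 5 * 4 * fac(3)
= 14 * 13 * 12 * 11 * 10 * 9 * 8 * 7 * 6 * 5 * 4 * 3 * fac(2)
= 14 * 13 * 12 * 11 * 10 * 9 * 8 * 7 * 6 * 5 * 4 * 3 * 2 * fac(1)
= 14 * 13 * 12 * 11 * 10 * 9 * 8 * 7 * 6 * 5 * 4 * 3 * 2 * 1
= 87178291200


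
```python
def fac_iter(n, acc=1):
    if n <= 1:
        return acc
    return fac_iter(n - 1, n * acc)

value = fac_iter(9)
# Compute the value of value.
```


fac_iter(9, 1)
= fac_iter(8, 9 * 1) = fac_iter(8, 9)
= fac_iter(7, 8 * 9) = fac_iter(7, 72)
= fac_iter(6, 7 * 72) = fac_iter(6, 504)
= fac_iter(5, 6 * 504) = fac_iter(5, 3024)
= fac_iter(4, 5 * 3024) = fac_iter(4, 15120)
= fac_iter(3, 4 * 15120) = fac_iter(3, 60480)
= fac_iter(2, 3 * 60480) = fac_iter(2, 181440)
= fac_iter(1, 2 * 181440) = fac_iter(1, 362880)
n <= 1, return acc = 362880


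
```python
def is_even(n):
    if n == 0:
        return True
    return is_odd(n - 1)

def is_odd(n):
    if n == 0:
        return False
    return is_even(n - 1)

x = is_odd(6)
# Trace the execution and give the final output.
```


is_odd(6)
= is_even(5)
= is_odd(4)
= is_even(3)
= is_odd(2)
= is_even(1)
= is_odd(0)
n == 0: return False
= False


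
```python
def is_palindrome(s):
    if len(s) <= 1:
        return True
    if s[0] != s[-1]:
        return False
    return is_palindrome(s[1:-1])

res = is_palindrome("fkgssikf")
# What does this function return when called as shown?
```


is_palindrome("fkgssikf")
"fkgssikf": s[0]='f' == s[-1]='f' -> is_palindrome("kgssik")
"kgssik": s[0]='k' == s[-1]='k' -> is_palindrome("gssi")
"gssi": s[0]='g' != s[-1]='i' -> False
= False


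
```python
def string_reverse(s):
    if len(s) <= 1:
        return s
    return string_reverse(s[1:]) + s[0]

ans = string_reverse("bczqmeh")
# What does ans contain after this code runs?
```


string_reverse("bczqmeh")
= string_reverse("czqmeh") + "b"
= string_reverse("zqmeh") + "c" + "b"
= string_reverse("qmeh") + "z" + "c" + "b"
= string_reverse("meh") + "q" + "z" + "c" + "b"
= string_reverse("eh") + "m" + "q" + "z" + "c" + "b"
= string_reverse("h") + "e" + "m" + "q" + "z" + "c" + "b"
= "h" + "e" + "m" + "q" + "z" + "c" + "b"
= "hemqzcb"


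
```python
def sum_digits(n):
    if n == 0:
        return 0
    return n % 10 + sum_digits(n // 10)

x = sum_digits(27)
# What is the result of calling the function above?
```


sum_digits(27)
= 7 + sum_digits(2)
= 7 + 2 + sum_digits(0)
= 7 + 2 + 0
= 9


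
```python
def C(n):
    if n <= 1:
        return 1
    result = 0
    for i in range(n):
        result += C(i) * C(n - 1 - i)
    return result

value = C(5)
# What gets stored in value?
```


C(5)
= sum of C(i) * C(5-1-i) for i in 0..4
First compute sub-values bottom-up:
  C(0) = 1, C(1) = 1
  C(2) = 1*1 + 1*1 = 2
  C(3) = 1*2 + 1*1 + 2*1 = 5
  C(4) = 1*5 + 1*2 + 2*1 + 5*1 = 14
Now C(5):
  C(0)*C(4) = 1*14 = 14
  C(1)*C(3) = 1*5 = 5
  C(2)*C(2) = 2*2 = 4
  C(3)*C(1) = 5*1 = 5
  C(4)*C(0) = 14*1 = 14
= 14 + 5 + 4 + 5 + 14
= 42


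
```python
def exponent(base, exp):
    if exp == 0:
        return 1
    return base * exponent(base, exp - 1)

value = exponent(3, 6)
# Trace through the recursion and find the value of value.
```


exponent(3, 6)
= 3 * exponent(3, 5)
= 3 * 3 * exponent(3, 4)
= 3 * 3 * 3 * exponent(3, 3)
= 3 * 3 * 3 * 3 * exponent(3, 2)
= 3 * 3 * 3 * 3 * 3 * exponent(3, 1)
= 3 * 3 * 3 * 3 * 3 * 3 * exponent(3, 0)
= 3 * 3 * 3 * 3 * 3 * 3 * 1
= 729


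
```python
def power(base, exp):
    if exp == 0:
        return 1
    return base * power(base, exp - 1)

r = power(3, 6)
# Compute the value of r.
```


power(3, 6)
= 3 * power(3, 5)
= 3 * 3 * power(3, 4)
= 3 * 3 * 3 * power(3, 3)
= 3 * 3 * 3 * 3 * power(3, 2)
= 3 * 3 * 3 * 3 * 3 * power(3, 1)
= 3 * 3 * 3 * 3 * 3 * 3 * power(3, 0)
= 3 * 3 * 3 * 3 * 3 * 3 * 1
= 729


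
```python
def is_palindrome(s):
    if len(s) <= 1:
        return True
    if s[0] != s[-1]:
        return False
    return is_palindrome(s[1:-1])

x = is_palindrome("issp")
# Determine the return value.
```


is_palindrome("issp")
"issp": s[0]='i' != s[-1]='p' -> False
= False


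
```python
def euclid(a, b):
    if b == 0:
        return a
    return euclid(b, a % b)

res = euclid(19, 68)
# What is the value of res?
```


euclid(19, 68)
= euclid(68, 19 % 68) = euclid(68, 19)
= euclid(19, 68 % 19) = euclid(19, 11)
= euclid(11, 19 % 11) = euclid(11, 8)
= euclid(8, 11 % 8) = euclid(8, 3)
= euclid(3, 8 % 3) = euclid(3, 2)
= euclid(2, 3 % 2) = euclid(2, 1)
= euclid(1, 2 % 1) = euclid(1, 0)
b == 0, return a = 1


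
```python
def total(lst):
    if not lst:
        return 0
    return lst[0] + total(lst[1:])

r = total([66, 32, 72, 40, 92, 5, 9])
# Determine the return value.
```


total([66, 32, 72, 40, 92, 5, 9])
= 66 + total([32, 72, 40, 92, 5, 9])
= 66 + 32 + total([72, 40, 92, 5, 9])
= 66 + 32 + 72 + total([40, 92, 5, 9])
= 66 + 32 + 72 + 40 + total([92, 5, 9])
= 66 + 32 + 72 + 40 + 92 + total([5, 9])
= 66 + 32 + 72 + 40 + 92 + 5 + total([9])
= 66 + 32 + 72 + 40 + 92 + 5 + 9 + total([])
= 66 + 32 + 72 + 40 + 92 + 5 + 9 + 0
= 316


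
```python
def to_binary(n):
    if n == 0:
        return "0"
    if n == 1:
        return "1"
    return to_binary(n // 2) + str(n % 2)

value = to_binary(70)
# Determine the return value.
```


to_binary(70)
= to_binary(35) + "0"
= to_binary(17) + "1" + "0"
= to_binary(8) + "1" + "1" + "0"
= to_binary(4) + "0" + "1" + "1" + "0"
= to_binary(2) + "0" + "0" + "1" + "1" + "0"
= to_binary(1) + "0" + "0" + "0" + "1" + "1" + "0"
= "1" + "0" + "0" + "0" + "1" + "1" + "0"
= "1000110"
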